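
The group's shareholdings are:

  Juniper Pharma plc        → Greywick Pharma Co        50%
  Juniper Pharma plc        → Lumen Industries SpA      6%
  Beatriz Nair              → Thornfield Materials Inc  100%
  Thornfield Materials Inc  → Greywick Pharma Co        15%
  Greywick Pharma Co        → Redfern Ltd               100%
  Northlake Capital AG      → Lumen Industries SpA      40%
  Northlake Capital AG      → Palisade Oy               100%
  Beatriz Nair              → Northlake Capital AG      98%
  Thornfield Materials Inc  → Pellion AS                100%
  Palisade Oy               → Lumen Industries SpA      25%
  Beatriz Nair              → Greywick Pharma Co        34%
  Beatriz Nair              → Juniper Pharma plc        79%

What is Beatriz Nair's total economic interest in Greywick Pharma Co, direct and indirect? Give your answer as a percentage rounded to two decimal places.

Beatriz reaches Greywick along 3 paths.
Via Juniper: 79% × 50% = 39.5%.
Via Thornfield: 100% × 15% = 15%.
Direct stake: 34% = 34%.
Total: 39.5% + 15% + 34% = 88.5%.
Rounded: 88.50%.

88.50%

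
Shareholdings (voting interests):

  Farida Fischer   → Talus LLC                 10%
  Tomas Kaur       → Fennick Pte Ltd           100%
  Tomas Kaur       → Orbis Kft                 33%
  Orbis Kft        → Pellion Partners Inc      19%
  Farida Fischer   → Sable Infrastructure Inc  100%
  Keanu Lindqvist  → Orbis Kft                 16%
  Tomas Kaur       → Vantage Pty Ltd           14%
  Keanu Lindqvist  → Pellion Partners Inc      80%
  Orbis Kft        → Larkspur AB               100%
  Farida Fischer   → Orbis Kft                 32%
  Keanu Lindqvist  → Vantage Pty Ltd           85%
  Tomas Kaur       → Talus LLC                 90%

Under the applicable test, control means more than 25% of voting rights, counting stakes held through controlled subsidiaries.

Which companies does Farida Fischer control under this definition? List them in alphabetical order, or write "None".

Larkspur AB, Orbis Kft, Sable Infrastructure Inc

Farida holds 32% of Orbis, so Farida controls Orbis.
Farida holds 100% of Sable, so Farida controls Sable.
Orbis holds 100% of Larkspur, so Farida controls Larkspur.
No other company's threshold is met.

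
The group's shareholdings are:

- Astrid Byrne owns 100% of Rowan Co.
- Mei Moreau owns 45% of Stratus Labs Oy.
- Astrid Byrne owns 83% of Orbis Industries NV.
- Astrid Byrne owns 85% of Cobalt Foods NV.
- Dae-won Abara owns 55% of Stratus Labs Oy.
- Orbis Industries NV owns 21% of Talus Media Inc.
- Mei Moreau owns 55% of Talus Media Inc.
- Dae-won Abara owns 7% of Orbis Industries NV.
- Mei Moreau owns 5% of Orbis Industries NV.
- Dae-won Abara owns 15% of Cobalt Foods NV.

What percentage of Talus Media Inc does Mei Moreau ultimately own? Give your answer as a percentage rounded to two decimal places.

56.05%

Mei reaches Talus along 2 paths.
Via Orbis: 5% × 21% = 1.05%.
Direct stake: 55% = 55%.
Total: 1.05% + 55% = 56.05%.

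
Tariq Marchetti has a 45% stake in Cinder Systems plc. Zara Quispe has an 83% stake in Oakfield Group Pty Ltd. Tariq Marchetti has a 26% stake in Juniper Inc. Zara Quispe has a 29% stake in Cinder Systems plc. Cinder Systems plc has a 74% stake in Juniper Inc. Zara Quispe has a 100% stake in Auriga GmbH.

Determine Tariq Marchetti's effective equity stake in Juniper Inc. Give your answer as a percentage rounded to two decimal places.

Tariq reaches Juniper along 2 paths.
Direct stake: 26% = 26%.
Via Cinder: 45% × 74% = 33.3%.
Total: 26% + 33.3% = 59.3%.
Rounded: 59.30%.

59.30%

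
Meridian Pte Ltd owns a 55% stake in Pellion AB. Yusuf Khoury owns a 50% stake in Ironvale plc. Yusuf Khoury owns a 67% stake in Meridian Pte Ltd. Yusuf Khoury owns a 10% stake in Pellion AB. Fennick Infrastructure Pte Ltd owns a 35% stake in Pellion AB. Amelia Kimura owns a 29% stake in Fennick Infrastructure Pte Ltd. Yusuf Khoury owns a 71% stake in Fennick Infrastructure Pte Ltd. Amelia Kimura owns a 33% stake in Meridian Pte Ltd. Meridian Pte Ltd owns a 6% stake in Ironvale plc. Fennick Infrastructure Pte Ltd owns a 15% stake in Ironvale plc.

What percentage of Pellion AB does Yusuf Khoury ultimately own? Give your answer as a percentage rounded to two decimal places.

71.70%

Yusuf reaches Pellion along 3 paths.
Via Fennick: 71% × 35% = 24.85%.
Direct stake: 10% = 10%.
Via Meridian: 67% × 55% = 36.85%.
Total: 24.85% + 10% + 36.85% = 71.7%.
Rounded: 71.70%.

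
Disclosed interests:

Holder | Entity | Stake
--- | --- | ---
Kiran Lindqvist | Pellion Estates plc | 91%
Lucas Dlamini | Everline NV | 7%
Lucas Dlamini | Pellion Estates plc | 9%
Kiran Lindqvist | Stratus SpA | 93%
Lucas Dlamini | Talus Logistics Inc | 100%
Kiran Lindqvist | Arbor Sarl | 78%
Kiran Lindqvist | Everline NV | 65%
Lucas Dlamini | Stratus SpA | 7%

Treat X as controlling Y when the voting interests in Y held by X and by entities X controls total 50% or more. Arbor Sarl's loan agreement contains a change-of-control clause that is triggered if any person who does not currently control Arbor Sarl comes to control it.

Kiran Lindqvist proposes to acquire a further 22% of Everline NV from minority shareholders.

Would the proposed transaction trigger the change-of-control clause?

No

The purchase changes only Kiran's holdings, so Kiran is the only person who could newly come to control Arbor.
Kiran holds 78% of Arbor, so Kiran controls Arbor.
So Kiran already controls Arbor before the transaction.
After the purchase, Kiran's direct stake in Everline rises to 65% + 22% = 87%.
Kiran controlled Arbor already, so this is not a new person acquiring control; every other person's position is unchanged or reduced.
No new person acquires control, so the clause is not triggered.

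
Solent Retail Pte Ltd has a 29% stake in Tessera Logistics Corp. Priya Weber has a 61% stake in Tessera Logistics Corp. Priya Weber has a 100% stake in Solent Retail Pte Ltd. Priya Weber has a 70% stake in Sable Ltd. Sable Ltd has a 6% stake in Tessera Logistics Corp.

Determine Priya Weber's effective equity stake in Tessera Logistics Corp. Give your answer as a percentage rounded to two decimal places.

Priya reaches Tessera along 3 paths.
Via Solent: 100% × 29% = 29%.
Direct stake: 61% = 61%.
Via Sable: 70% × 6% = 4.2%.
Total: 29% + 61% + 4.2% = 94.2%.
Rounded: 94.20%.

94.20%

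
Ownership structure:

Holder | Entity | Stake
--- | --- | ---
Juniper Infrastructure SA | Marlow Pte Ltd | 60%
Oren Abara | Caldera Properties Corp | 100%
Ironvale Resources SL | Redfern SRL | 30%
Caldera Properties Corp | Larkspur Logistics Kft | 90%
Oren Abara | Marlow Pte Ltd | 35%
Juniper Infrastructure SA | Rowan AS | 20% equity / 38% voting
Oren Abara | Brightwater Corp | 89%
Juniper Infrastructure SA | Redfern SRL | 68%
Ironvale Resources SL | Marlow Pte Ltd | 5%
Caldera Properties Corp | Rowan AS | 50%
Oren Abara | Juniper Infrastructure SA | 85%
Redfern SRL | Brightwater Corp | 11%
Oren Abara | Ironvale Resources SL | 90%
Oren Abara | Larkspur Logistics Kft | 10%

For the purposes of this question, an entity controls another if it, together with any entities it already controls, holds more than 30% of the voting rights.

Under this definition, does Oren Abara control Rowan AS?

Yes

Oren holds 100% of Caldera, so Oren controls Caldera.
Oren holds 85% of Juniper, so Oren controls Juniper.
Juniper and Caldera together hold 38% + 50% = 88% of Rowan, so Oren controls Rowan.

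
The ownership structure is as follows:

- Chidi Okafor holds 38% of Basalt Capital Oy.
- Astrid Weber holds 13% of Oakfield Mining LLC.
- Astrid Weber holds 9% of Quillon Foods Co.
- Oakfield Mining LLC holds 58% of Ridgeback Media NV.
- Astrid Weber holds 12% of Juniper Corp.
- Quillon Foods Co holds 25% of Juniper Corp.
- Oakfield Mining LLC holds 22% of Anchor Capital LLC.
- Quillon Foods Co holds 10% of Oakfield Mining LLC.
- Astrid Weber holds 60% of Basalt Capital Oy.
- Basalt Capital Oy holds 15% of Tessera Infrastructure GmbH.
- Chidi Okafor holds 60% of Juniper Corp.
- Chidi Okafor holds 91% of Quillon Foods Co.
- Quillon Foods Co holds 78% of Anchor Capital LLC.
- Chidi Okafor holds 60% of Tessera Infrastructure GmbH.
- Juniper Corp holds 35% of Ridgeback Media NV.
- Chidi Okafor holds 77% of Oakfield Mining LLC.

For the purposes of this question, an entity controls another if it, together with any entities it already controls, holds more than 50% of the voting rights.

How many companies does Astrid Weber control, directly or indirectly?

Astrid holds 60% of Basalt, so Astrid controls Basalt.
No other company's threshold is met.
Astrid controls 1 company.

1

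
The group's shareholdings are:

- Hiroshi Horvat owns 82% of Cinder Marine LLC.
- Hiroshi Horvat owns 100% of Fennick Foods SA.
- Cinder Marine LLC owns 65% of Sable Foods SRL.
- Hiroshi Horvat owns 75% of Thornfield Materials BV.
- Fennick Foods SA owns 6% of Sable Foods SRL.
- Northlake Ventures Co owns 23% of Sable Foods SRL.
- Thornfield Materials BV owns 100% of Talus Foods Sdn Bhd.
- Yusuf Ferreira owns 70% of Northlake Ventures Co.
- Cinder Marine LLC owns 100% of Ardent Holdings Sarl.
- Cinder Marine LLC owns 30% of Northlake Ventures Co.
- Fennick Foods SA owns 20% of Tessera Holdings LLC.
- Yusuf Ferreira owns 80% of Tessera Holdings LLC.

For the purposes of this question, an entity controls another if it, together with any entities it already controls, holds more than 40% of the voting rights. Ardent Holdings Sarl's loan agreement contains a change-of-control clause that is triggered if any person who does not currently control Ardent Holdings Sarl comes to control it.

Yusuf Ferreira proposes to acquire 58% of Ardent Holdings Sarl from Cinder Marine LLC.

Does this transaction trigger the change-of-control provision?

The purchase adds only to Yusuf's holdings (Cinder's stake shrinks), so Yusuf is the only person who could newly come to control Ardent.
Yusuf holds 80% of Tessera, so Yusuf controls Tessera.
Yusuf holds 70% of Northlake, so Yusuf controls Northlake.
Neither Yusuf nor any entity Yusuf controls holds any voting interest in Ardent.
So before the transaction, Yusuf does not control Ardent.
After the purchase, Yusuf holds 58% of Ardent directly, and Cinder's stake falls to 42%.
Yusuf holds 58% of Ardent, so Yusuf controls Ardent.
Yusuf did not control Ardent before and does after, so the clause is triggered.

Yes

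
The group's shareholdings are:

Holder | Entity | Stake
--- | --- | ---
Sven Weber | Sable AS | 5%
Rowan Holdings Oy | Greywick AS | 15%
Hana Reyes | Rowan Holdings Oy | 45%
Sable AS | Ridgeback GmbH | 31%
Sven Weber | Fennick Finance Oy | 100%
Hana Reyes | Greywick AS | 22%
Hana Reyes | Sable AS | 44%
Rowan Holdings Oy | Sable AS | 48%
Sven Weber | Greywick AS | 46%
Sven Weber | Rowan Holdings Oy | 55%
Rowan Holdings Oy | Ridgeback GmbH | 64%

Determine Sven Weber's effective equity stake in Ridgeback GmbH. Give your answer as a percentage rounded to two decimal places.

Sven reaches Ridgeback along 3 paths.
Via Rowan → Sable: 55% × 48% × 31% = 8.184%.
Via Sable: 5% × 31% = 1.55%.
Via Rowan: 55% × 64% = 35.2%.
Total: 8.184% + 1.55% + 35.2% = 44.934%.
Rounded: 44.93%.

44.93%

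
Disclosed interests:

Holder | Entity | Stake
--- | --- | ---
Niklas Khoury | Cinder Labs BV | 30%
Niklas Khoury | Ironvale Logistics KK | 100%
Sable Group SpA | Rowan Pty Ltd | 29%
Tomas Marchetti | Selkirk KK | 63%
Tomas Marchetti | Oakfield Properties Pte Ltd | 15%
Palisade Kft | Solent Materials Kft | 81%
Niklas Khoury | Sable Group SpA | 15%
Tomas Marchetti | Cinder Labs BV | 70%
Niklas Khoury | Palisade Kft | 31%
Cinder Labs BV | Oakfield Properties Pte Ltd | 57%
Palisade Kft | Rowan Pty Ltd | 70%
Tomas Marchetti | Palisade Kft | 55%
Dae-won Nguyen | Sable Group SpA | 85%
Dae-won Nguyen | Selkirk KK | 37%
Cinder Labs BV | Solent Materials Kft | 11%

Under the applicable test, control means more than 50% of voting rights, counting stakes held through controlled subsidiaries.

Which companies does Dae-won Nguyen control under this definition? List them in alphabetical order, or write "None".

Sable Group SpA

Dae-won holds 85% of Sable, so Dae-won controls Sable.
No other company's threshold is met.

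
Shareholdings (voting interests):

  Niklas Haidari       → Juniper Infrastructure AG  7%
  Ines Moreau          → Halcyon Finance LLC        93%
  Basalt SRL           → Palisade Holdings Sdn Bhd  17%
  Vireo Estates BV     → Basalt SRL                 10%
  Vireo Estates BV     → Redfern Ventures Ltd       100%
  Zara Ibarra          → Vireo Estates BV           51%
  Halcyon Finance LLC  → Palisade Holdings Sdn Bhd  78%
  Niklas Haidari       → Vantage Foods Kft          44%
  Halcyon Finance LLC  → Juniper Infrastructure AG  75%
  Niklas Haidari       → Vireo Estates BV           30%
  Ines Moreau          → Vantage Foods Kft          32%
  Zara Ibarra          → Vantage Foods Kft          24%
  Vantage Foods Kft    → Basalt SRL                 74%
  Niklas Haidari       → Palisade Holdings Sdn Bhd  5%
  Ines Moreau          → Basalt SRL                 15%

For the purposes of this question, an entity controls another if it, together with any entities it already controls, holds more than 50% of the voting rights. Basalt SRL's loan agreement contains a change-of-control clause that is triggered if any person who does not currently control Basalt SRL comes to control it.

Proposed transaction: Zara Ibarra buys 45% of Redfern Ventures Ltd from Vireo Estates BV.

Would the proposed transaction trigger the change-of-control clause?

The purchase adds only to Zara's holdings (Vireo's stake shrinks), so Zara is the only person who could newly come to control Basalt.
Zara holds 51% of Vireo, so Zara controls Vireo.
Vireo holds 100% of Redfern, so Zara controls Redfern.
In Basalt, Zara's side holds only 10%, not > 50%.
So before the transaction, Zara does not control Basalt.
After the purchase, Zara holds 45% of Redfern directly, and Vireo's stake falls to 55%.
Vireo and Zara together hold 55% + 45% = 100% of Redfern, so Zara controls Redfern.
After the transaction, Zara's side holds 10% of Basalt, not > 50%, so Zara still does not control Basalt.
No new person acquires control, so the clause is not triggered.

No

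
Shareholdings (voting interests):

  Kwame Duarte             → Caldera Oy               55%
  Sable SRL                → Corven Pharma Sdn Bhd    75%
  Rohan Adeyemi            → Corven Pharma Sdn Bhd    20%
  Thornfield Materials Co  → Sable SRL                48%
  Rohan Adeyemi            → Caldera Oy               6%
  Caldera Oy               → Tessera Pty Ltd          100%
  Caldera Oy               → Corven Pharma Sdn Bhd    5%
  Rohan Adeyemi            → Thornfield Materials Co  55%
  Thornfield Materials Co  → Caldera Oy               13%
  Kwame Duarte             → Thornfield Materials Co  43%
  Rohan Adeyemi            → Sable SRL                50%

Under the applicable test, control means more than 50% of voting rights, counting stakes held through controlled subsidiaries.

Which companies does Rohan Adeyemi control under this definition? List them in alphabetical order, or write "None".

Rohan holds 55% of Thornfield, so Rohan controls Thornfield.
Thornfield and Rohan together hold 48% + 50% = 98% of Sable, so Rohan controls Sable.
Rohan and Sable together hold 20% + 75% = 95% of Corven, so Rohan controls Corven.
No other company's threshold is met.

Corven Pharma Sdn Bhd, Sable SRL, Thornfield Materials Co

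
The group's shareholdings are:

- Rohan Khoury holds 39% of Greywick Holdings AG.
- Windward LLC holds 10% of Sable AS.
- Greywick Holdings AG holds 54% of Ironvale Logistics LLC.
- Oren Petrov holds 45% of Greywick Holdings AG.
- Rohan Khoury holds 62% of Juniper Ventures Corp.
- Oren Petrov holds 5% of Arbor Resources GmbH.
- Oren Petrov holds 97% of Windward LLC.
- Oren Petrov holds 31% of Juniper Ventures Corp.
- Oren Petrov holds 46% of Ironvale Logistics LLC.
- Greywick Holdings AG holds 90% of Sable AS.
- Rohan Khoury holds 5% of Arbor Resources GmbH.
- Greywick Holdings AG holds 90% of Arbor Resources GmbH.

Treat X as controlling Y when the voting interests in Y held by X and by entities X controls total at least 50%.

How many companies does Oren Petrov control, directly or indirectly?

1

Oren holds 97% of Windward, so Oren controls Windward.
No other company's threshold is met.
Oren controls 1 company.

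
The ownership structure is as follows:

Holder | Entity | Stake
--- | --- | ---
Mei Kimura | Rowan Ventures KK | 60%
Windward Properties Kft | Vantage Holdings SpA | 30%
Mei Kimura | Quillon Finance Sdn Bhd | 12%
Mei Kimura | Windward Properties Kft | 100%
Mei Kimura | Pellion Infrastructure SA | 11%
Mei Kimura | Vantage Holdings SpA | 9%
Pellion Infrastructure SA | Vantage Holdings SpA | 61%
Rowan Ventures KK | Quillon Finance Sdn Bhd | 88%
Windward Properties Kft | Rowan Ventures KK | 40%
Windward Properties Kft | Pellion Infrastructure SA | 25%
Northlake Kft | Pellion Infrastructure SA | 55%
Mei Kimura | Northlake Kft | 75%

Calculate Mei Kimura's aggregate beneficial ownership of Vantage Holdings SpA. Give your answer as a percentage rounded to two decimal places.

Mei reaches Vantage along 5 paths.
Direct stake: 9% = 9%.
Via Windward → Pellion: 100% × 25% × 61% = 15.25%.
Via Pellion: 11% × 61% = 6.71%.
Via Northlake → Pellion: 75% × 55% × 61% = 25.1625%.
Via Windward: 100% × 30% = 30%.
Total: 9% + 15.25% + 6.71% + 25.1625% + 30% = 86.1225%.
Rounded: 86.12%.

86.12%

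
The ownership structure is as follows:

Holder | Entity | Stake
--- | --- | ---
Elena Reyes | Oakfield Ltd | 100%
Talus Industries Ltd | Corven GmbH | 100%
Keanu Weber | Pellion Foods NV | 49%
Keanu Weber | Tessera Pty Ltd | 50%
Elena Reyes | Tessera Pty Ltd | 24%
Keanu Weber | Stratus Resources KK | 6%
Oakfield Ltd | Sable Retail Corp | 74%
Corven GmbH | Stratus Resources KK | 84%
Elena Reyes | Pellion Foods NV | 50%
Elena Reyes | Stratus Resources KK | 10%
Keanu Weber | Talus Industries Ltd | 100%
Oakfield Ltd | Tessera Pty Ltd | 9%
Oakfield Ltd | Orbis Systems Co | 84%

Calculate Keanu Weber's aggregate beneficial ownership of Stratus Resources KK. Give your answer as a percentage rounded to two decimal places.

Keanu reaches Stratus along 2 paths.
Via Talus → Corven: 100% × 100% × 84% = 84%.
Direct stake: 6% = 6%.
Total: 84% + 6% = 90%.
Rounded: 90.00%.

90.00%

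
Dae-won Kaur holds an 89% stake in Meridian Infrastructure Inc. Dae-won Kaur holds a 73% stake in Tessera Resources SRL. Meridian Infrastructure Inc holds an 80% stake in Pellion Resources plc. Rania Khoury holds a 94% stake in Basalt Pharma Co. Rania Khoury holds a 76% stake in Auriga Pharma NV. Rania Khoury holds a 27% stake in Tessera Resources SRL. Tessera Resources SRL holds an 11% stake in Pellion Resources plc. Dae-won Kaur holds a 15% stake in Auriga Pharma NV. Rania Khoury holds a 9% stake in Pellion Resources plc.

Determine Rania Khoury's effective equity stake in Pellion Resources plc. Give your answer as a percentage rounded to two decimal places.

Rania reaches Pellion along 2 paths.
Via Tessera: 27% × 11% = 2.97%.
Direct stake: 9% = 9%.
Total: 2.97% + 9% = 11.97%.

11.97%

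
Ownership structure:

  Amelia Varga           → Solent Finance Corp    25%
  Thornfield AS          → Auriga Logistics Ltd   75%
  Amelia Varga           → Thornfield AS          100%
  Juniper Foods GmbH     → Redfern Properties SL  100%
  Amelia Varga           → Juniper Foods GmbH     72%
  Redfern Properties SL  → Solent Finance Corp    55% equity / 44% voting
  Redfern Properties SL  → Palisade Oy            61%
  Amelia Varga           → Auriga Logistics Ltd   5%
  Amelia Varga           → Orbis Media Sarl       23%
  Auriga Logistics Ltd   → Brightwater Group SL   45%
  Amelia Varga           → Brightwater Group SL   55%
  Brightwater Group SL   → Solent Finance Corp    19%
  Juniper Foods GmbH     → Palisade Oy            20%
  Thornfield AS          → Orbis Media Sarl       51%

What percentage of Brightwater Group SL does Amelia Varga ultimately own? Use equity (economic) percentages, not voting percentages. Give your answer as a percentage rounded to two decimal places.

Amelia reaches Brightwater along 3 paths.
Via Thornfield → Auriga: 100% × 75% × 45% = 33.75%.
Via Auriga: 5% × 45% = 2.25%.
Direct stake: 55% = 55%.
Total: 33.75% + 2.25% + 55% = 91%.
Rounded: 91.00%.

91.00%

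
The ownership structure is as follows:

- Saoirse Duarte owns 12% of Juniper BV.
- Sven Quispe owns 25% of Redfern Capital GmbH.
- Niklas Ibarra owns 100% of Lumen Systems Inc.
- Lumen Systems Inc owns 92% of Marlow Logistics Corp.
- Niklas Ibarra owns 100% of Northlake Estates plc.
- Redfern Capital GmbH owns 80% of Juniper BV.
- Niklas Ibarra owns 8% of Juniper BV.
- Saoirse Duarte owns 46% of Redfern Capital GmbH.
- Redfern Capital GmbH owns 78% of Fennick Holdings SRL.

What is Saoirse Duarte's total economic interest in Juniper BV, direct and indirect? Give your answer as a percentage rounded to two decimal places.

Saoirse reaches Juniper along 2 paths.
Via Redfern: 46% × 80% = 36.8%.
Direct stake: 12% = 12%.
Total: 36.8% + 12% = 48.8%.
Rounded: 48.80%.

48.80%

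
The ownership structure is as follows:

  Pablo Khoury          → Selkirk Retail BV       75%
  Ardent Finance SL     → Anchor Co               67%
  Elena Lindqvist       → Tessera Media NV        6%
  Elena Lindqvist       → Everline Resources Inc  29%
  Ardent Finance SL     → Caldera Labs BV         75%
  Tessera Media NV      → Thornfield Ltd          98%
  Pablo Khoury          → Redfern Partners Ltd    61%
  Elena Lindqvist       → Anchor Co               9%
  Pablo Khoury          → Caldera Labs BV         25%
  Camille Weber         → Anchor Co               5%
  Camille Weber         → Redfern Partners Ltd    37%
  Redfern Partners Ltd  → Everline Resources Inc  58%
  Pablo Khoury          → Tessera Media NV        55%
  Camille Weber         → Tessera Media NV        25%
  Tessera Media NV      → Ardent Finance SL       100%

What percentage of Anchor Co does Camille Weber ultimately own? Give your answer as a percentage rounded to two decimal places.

21.75%

Camille reaches Anchor along 2 paths.
Via Tessera → Ardent: 25% × 100% × 67% = 16.75%.
Direct stake: 5% = 5%.
Total: 16.75% + 5% = 21.75%.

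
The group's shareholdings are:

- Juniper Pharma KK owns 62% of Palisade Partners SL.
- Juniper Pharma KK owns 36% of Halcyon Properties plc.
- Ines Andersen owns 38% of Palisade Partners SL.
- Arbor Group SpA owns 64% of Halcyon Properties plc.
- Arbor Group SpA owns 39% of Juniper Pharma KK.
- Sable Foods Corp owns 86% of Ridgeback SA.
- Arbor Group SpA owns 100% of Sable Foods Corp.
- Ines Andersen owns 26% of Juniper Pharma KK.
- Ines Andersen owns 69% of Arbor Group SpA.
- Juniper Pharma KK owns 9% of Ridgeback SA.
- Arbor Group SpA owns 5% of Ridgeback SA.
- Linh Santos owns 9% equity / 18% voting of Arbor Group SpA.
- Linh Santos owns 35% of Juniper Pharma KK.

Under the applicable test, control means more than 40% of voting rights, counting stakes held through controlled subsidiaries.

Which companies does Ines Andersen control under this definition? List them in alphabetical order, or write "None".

Arbor Group SpA, Halcyon Properties plc, Juniper Pharma KK, Palisade Partners SL, Ridgeback SA, Sable Foods Corp

Ines holds 69% of Arbor, so Ines controls Arbor.
Arbor and Ines together hold 39% + 26% = 65% of Juniper, so Ines controls Juniper.
Arbor holds 100% of Sable, so Ines controls Sable.
Juniper and Arbor together hold 36% + 64% = 100% of Halcyon, so Ines controls Halcyon.
Arbor and Sable and Juniper together hold 5% + 86% + 9% = 100% of Ridgeback, so Ines controls Ridgeback.
Ines and Juniper together hold 38% + 62% = 100% of Palisade, so Ines controls Palisade.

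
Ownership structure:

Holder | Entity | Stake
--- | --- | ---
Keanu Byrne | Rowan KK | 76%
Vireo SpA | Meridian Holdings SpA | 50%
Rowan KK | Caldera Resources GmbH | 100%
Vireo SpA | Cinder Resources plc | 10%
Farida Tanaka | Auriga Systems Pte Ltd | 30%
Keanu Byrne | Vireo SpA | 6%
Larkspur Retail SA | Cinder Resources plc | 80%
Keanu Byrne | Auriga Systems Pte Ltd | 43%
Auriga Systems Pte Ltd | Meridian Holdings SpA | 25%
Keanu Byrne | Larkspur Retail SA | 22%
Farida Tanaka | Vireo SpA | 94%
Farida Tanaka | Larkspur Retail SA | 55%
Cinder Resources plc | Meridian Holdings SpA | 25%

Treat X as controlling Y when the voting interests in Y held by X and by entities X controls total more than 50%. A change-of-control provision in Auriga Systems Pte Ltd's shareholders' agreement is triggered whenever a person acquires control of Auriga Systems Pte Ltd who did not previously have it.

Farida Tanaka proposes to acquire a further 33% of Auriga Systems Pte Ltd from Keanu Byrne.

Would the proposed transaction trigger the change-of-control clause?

The purchase adds only to Farida's holdings (Keanu's stake shrinks), so Farida is the only person who could newly come to control Auriga.
Farida holds 55% of Larkspur, so Farida controls Larkspur.
Farida holds 94% of Vireo, so Farida controls Vireo.
Vireo and Larkspur together hold 10% + 80% = 90% of Cinder, so Farida controls Cinder.
Vireo and Cinder together hold 50% + 25% = 75% of Meridian, so Farida controls Meridian.
In Auriga, Farida's side holds only 30%, not > 50%.
So before the transaction, Farida does not control Auriga.
After the purchase, Farida's direct stake in Auriga rises to 30% + 33% = 63%, and Keanu's stake falls to 10%.
Farida holds 63% of Auriga, so Farida controls Auriga.
Farida did not control Auriga before and does after, so the clause is triggered.

Yes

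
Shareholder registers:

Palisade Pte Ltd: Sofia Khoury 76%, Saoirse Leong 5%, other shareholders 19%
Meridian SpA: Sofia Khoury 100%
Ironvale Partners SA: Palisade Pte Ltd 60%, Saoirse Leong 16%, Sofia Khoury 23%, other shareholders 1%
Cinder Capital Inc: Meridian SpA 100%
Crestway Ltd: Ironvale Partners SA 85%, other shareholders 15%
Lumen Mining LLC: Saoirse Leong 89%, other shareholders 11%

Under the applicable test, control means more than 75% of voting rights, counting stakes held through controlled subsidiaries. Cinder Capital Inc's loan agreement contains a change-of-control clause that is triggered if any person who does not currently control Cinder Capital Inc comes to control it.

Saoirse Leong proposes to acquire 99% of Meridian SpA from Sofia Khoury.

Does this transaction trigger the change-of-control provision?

The purchase adds only to Saoirse's holdings (Sofia's stake shrinks), so Saoirse is the only person who could newly come to control Cinder.
Saoirse holds 89% of Lumen, so Saoirse controls Lumen.
Neither Saoirse nor any entity Saoirse controls holds any voting interest in Cinder.
So before the transaction, Saoirse does not control Cinder.
After the purchase, Saoirse holds 99% of Meridian directly, and Sofia's stake falls to 1%.
Saoirse holds 99% of Meridian, so Saoirse controls Meridian.
Meridian holds 100% of Cinder, so Saoirse controls Cinder.
Saoirse did not control Cinder before and does after, so the clause is triggered.

Yes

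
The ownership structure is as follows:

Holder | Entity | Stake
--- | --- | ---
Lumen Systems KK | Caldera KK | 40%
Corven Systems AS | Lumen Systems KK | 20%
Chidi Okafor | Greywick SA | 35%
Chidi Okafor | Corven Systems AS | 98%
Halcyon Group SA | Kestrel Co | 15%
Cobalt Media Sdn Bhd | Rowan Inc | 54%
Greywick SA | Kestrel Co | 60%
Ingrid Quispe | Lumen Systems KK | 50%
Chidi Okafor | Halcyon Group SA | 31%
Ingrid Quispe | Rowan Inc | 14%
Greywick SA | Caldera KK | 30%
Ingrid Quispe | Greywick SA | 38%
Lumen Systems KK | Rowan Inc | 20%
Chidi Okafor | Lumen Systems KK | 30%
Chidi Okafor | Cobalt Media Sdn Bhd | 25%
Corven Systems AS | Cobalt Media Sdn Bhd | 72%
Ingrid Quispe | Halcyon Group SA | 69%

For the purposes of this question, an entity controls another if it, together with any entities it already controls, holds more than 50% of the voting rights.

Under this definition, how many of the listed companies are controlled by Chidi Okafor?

Chidi holds 98% of Corven, so Chidi controls Corven.
Corven and Chidi together hold 72% + 25% = 97% of Cobalt, so Chidi controls Cobalt.
Cobalt holds 54% of Rowan, so Chidi controls Rowan.
No other company's threshold is met.
Chidi controls 3 companies.

3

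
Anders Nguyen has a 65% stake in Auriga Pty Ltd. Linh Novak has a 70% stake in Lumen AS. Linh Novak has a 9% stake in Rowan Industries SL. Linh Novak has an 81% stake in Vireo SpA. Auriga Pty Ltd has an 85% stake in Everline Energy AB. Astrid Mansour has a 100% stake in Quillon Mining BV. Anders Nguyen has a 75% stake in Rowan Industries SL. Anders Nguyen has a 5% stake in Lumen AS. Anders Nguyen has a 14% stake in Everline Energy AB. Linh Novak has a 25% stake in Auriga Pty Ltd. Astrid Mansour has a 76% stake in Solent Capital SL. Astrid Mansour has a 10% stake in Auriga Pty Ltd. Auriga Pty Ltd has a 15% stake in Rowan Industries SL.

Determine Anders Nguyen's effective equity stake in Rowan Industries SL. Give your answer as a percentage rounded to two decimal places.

Anders reaches Rowan along 2 paths.
Via Auriga: 65% × 15% = 9.75%.
Direct stake: 75% = 75%.
Total: 9.75% + 75% = 84.75%.

84.75%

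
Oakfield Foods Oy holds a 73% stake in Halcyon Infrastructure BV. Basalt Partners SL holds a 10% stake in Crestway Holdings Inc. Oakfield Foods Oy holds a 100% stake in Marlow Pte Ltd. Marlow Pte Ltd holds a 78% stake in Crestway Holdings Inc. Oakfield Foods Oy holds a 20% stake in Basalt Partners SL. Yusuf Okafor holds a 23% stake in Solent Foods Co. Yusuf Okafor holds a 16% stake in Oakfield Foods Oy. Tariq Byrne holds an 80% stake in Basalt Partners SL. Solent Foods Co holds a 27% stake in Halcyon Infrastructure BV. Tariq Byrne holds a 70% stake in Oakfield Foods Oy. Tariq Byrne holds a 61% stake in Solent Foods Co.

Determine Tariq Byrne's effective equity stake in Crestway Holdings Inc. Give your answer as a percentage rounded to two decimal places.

64.00%

Tariq reaches Crestway along 3 paths.
Via Basalt: 80% × 10% = 8%.
Via Oakfield → Basalt: 70% × 20% × 10% = 1.4%.
Via Oakfield → Marlow: 70% × 100% × 78% = 54.6%.
Total: 8% + 1.4% + 54.6% = 64%.
Rounded: 64.00%.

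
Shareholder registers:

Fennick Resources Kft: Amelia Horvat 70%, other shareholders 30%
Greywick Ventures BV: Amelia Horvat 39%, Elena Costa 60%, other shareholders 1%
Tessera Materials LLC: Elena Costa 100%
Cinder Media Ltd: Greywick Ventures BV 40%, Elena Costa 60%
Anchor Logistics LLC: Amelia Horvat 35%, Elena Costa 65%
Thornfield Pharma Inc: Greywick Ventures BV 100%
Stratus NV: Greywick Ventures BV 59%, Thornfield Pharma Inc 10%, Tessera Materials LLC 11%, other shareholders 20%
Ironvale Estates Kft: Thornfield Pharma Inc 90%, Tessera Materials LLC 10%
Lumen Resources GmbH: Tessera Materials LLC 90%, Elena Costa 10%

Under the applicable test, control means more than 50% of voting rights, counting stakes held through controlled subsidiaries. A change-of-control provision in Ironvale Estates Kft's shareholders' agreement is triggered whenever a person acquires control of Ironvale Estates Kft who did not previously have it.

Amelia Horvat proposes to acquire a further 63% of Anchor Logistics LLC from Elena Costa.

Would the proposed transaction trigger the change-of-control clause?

The purchase adds only to Amelia's holdings (Elena's stake shrinks), so Amelia is the only person who could newly come to control Ironvale.
Amelia holds 70% of Fennick, so Amelia controls Fennick.
Neither Amelia nor any entity Amelia controls holds any voting interest in Ironvale.
So before the transaction, Amelia does not control Ironvale.
After the purchase, Amelia's direct stake in Anchor rises to 35% + 63% = 98%, and Elena's stake falls to 2%.
Amelia holds 98% of Anchor, so Amelia controls Anchor.
After the transaction, neither Amelia nor any entity Amelia controls holds a voting interest in Ironvale, so Amelia still does not control it.
No new person acquires control, so the clause is not triggered.

No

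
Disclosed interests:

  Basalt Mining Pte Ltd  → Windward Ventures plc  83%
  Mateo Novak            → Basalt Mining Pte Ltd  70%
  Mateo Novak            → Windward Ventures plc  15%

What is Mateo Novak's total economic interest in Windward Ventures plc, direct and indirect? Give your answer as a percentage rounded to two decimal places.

73.10%

Mateo reaches Windward along 2 paths.
Via Basalt: 70% × 83% = 58.1%.
Direct stake: 15% = 15%.
Total: 58.1% + 15% = 73.1%.
Rounded: 73.10%.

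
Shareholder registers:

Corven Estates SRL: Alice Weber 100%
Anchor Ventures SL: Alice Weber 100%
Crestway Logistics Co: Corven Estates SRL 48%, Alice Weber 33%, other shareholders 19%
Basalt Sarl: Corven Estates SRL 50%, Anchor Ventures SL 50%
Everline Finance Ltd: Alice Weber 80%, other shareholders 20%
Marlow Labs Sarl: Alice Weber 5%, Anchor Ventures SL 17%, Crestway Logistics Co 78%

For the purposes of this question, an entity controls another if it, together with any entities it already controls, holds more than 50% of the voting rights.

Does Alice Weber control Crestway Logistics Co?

Yes

Alice holds 100% of Corven, so Alice controls Corven.
Corven and Alice together hold 48% + 33% = 81% of Crestway, so Alice controls Crestway.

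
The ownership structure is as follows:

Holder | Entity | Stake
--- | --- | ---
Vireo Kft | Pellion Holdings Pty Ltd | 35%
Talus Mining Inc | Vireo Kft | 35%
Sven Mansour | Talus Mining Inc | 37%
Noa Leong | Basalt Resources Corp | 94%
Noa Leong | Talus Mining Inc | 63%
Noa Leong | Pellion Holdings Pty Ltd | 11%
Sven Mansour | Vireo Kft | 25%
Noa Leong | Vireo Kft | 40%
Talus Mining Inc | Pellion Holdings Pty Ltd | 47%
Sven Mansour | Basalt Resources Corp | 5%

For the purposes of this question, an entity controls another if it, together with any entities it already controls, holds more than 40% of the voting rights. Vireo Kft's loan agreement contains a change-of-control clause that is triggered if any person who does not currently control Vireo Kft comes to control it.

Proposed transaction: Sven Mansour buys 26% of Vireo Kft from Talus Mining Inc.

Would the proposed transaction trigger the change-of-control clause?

Yes

The purchase adds only to Sven's holdings (Talus's stake shrinks), so Sven is the only person who could newly come to control Vireo.
Sven's largest direct stake is 37% in Talus, which does not meet the threshold, so Sven controls no company.
In Vireo, Sven's side holds only 25%, not > 40%.
So before the transaction, Sven does not control Vireo.
After the purchase, Sven's direct stake in Vireo rises to 25% + 26% = 51%, and Talus's stake falls to 9%.
Sven holds 51% of Vireo, so Sven controls Vireo.
Sven did not control Vireo before and does after, so the clause is triggered.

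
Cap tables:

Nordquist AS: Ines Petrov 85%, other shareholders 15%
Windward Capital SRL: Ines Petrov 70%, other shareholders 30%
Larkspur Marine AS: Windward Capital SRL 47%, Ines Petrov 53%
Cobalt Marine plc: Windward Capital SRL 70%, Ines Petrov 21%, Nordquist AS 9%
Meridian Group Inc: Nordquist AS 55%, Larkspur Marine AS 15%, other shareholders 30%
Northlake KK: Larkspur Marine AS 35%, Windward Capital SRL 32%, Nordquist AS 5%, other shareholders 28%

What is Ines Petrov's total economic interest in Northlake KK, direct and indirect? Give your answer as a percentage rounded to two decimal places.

Ines reaches Northlake along 4 paths.
Via Windward → Larkspur: 70% × 47% × 35% = 11.515%.
Via Larkspur: 53% × 35% = 18.55%.
Via Windward: 70% × 32% = 22.4%.
Via Nordquist: 85% × 5% = 4.25%.
Total: 11.515% + 18.55% + 22.4% + 4.25% = 56.715%.
Rounded: 56.72%.

56.72%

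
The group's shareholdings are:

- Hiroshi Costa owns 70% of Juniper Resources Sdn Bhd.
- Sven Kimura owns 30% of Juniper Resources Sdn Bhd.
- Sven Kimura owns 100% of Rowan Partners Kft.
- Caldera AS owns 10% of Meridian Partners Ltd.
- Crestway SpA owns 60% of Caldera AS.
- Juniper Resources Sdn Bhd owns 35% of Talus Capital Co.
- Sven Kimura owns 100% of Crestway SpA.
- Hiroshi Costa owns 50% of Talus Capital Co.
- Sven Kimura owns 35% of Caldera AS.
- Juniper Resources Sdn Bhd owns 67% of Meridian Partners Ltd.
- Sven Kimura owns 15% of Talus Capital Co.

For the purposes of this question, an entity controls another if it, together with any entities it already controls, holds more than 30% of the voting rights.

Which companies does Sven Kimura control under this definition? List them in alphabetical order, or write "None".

Sven holds 100% of Crestway, so Sven controls Crestway.
Sven and Crestway together hold 35% + 60% = 95% of Caldera, so Sven controls Caldera.
Sven holds 100% of Rowan, so Sven controls Rowan.
No other company's threshold is met.

Caldera AS, Crestway SpA, Rowan Partners Kft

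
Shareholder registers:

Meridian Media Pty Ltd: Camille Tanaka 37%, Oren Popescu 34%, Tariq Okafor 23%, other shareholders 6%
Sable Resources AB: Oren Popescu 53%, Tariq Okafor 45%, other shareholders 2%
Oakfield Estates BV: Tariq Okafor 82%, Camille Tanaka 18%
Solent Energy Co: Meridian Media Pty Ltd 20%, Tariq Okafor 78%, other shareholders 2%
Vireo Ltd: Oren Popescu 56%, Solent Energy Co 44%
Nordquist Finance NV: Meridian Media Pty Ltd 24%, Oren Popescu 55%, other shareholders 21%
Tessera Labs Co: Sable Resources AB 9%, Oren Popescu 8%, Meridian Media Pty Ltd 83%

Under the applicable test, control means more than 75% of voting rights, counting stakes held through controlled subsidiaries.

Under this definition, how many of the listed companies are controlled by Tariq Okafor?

2

Tariq holds 82% of Oakfield, so Tariq controls Oakfield.
Tariq holds 78% of Solent, so Tariq controls Solent.
No other company's threshold is met.
Tariq controls 2 companies.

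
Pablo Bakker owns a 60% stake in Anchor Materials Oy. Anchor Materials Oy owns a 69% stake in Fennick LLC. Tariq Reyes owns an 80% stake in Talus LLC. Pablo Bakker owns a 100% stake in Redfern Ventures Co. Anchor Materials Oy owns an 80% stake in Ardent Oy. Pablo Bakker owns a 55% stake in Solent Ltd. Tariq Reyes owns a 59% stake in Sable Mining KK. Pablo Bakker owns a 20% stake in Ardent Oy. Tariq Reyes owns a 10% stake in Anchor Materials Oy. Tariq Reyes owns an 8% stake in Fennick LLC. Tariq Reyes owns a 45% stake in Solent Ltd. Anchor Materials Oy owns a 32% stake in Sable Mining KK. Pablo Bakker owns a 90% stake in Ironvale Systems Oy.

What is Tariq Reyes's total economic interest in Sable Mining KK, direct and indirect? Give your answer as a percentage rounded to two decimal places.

Tariq reaches Sable along 2 paths.
Via Anchor: 10% × 32% = 3.2%.
Direct stake: 59% = 59%.
Total: 3.2% + 59% = 62.2%.
Rounded: 62.20%.

62.20%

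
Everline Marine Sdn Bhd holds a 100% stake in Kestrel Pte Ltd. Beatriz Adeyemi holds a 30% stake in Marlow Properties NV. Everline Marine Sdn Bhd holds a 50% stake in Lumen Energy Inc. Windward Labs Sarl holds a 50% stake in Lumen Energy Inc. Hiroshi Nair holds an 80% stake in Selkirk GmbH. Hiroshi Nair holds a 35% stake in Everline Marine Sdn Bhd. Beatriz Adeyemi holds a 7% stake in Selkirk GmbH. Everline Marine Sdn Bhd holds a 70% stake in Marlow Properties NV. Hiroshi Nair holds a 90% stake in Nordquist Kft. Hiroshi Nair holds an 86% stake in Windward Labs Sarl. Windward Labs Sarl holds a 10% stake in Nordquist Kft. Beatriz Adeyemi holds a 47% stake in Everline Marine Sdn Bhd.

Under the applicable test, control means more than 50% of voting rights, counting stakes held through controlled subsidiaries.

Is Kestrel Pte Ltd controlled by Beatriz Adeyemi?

No

Beatriz's largest direct stake is 47% in Everline, which does not meet the threshold, so Beatriz controls no company.
Neither Beatriz nor any entity Beatriz controls holds any voting interest in Kestrel.
So Beatriz does not control Kestrel.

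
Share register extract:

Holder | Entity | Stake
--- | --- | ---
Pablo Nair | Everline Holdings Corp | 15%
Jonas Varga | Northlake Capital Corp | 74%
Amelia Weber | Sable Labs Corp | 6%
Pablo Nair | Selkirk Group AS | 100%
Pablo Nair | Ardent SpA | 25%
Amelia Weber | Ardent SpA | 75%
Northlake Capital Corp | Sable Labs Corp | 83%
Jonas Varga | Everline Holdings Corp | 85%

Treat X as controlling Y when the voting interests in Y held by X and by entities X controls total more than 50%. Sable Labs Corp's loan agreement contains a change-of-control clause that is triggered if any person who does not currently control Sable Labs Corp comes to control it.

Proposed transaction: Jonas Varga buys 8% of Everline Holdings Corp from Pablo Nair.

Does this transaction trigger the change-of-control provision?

No

The purchase adds only to Jonas's holdings (Pablo's stake shrinks), so Jonas is the only person who could newly come to control Sable.
Jonas holds 74% of Northlake, so Jonas controls Northlake.
Northlake holds 83% of Sable, so Jonas controls Sable.
So Jonas already controls Sable before the transaction.
After the purchase, Jonas's direct stake in Everline rises to 85% + 8% = 93%, and Pablo's stake falls to 7%.
Jonas controlled Sable already, so this is not a new person acquiring control; every other person's position is unchanged or reduced.
No new person acquires control, so the clause is not triggered.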